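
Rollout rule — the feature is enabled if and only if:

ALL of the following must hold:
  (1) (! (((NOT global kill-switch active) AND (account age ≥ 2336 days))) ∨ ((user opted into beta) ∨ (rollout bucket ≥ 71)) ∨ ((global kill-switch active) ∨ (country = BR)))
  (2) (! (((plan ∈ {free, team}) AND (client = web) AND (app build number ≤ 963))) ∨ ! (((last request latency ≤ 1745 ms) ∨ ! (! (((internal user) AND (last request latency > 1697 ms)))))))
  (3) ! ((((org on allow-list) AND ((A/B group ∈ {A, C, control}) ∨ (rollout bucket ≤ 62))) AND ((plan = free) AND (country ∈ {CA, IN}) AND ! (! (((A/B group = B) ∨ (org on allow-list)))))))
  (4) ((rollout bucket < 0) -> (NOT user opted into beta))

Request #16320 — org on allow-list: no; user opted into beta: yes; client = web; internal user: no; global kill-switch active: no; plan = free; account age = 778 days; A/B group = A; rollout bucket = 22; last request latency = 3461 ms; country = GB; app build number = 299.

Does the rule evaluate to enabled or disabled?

Atomic conditions:
  NOT global kill-switch active: no → true
  account age ≥ 2336 days: 778 ≥ 2336 is false
  user opted into beta: yes → true
  rollout bucket ≥ 71: 22 ≥ 71 is false
  global kill-switch active: no → false
  country = BR: GB == BR is false
  plan ∈ {free, team}: free is in the set → true
  client = web: web == web is true
  app build number ≤ 963: 299 ≤ 963 is true
  last request latency ≤ 1745 ms: 3461 ≤ 1745 is false
  internal user: no → false
  last request latency > 1697 ms: 3461 > 1697 is true
  org on allow-list: no → false
  A/B group ∈ {A, C, control}: A is in the set → true
  rollout bucket ≤ 62: 22 ≤ 62 is true
  plan = free: free == free is true
  country ∈ {CA, IN}: GB is not in the set → false
  A/B group = B: A == B is false
  rollout bucket < 0: 22 < 0 is false
  NOT user opted into beta: yes → false
Combine:
[1.1.1] true AND false = false
[1.1] NOT false = true
[1.2] true OR false = true
[1.3] false OR false = false
[1] true OR true OR false = true
[2.1.1] true AND true AND true = true
[2.1] NOT true = false
[2.2.1.2.1.1] false AND true = false
[2.2.1.2.1] NOT false = true
[2.2.1.2] NOT true = false
[2.2.1] false OR false = false
[2.2] NOT false = true
[2] false OR true = true
[3.1.1.2] true OR true = true
[3.1.1] false AND true = false
[3.1.2.3.1.1] false OR false = false
[3.1.2.3.1] NOT false = true
[3.1.2.3] NOT true = false
[3.1.2] true AND false AND false = false
[3.1] false AND false = false
[3] NOT false = true
[4] false → false (antecedent false ⇒ implication holds) = true
[root] true AND true AND true AND true = true
Overall: true → enabled

Enabled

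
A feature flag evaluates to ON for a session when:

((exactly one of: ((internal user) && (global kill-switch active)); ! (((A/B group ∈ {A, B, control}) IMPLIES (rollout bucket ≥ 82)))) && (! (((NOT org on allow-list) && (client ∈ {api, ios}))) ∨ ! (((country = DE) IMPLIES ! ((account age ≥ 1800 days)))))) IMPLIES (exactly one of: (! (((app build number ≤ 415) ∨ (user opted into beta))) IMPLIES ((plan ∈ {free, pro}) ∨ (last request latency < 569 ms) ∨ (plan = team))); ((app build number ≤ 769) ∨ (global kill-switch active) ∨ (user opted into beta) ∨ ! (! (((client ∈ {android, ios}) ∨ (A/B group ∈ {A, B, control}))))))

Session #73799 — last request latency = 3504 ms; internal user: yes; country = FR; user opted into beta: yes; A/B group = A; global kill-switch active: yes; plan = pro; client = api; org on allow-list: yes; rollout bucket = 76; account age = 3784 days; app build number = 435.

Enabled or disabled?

Enabled

Atomic conditions:
  internal user: yes → true
  global kill-switch active: yes → true
  A/B group ∈ {A, B, control}: A is in the set → true
  rollout bucket ≥ 82: 76 ≥ 82 is false
  NOT org on allow-list: yes → false
  client ∈ {api, ios}: api is in the set → true
  country = DE: FR == DE is false
  account age ≥ 1800 days: 3784 ≥ 1800 is true
  app build number ≤ 415: 435 ≤ 415 is false
  user opted into beta: yes → true
  plan ∈ {free, pro}: pro is in the set → true
  last request latency < 569 ms: 3504 < 569 is false
  plan = team: pro == team is false
  app build number ≤ 769: 435 ≤ 769 is true
  client ∈ {android, ios}: api is not in the set → false
Combine:
[1.1.1] true AND true = true
[1.1.2.1] true → false = false
[1.1.2] NOT false = true
[1.1] exactly-one(true, true) = false
[1.2.1.1] false AND true = false
[1.2.1] NOT false = true
[1.2.2.1.2] NOT true = false
[1.2.2.1] false → false (antecedent false ⇒ implication holds) = true
[1.2.2] NOT true = false
[1.2] true OR false = true
[1] false AND true = false
[2.1.1.1] false OR true = true
[2.1.1] NOT true = false
[2.1.2] true OR false OR false = true
[2.1] false → true (antecedent false ⇒ implication holds) = true
[2.2.4.1.1] false OR true = true
[2.2.4.1] NOT true = false
[2.2.4] NOT false = true
[2.2] true OR true OR true OR true = true
[2] exactly-one(true, true) = false
[root] false → false (antecedent false ⇒ implication holds) = true
Overall: true → enabled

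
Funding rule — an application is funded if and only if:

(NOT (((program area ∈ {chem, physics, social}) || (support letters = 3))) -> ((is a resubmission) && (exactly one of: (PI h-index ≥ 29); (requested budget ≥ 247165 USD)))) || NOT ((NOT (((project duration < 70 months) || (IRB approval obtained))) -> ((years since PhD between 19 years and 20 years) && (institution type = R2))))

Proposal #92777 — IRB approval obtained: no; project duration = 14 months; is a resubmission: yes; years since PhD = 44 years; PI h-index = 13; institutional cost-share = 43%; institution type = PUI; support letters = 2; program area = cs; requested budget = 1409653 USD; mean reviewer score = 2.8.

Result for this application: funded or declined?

Atomic conditions:
  program area ∈ {chem, physics, social}: cs is not in the set → false
  support letters = 3: 2 == 3 is false
  is a resubmission: yes → true
  PI h-index ≥ 29: 13 ≥ 29 is false
  requested budget ≥ 247165 USD: 1409653 ≥ 247165 is true
  project duration < 70 months: 14 < 70 is true
  IRB approval obtained: no → false
  years since PhD between 19 years and 20 years: 44 in [19, 20] is false
  institution type = R2: PUI == R2 is false
Combine:
[1.1.1] false OR false = false
[1.1] NOT false = true
[1.2.2] exactly-one(false, true) = true
[1.2] true AND true = true
[1] true → true = true
[2.1.1.1] true OR false = true
[2.1.1] NOT true = false
[2.1.2] false AND false = false
[2.1] false → false (antecedent false ⇒ implication holds) = true
[2] NOT true = false
[root] true OR false = true
Overall: true → funded

Funded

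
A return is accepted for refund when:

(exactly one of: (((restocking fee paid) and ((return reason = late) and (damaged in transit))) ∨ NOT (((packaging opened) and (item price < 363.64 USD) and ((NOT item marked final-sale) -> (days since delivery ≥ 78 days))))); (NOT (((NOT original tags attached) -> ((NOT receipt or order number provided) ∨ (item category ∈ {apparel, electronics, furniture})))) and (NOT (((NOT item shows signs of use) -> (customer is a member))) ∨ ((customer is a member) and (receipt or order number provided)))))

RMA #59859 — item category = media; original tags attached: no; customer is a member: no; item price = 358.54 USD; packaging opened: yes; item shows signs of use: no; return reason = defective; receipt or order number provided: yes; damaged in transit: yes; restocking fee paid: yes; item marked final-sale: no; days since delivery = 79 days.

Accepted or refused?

Accepted

Atomic conditions:
  restocking fee paid: yes → true
  return reason = late: defective == late is false
  damaged in transit: yes → true
  packaging opened: yes → true
  item price < 363.64 USD: 358.54 < 363.64 is true
  NOT item marked final-sale: no → true
  days since delivery ≥ 78 days: 79 ≥ 78 is true
  NOT original tags attached: no → true
  NOT receipt or order number provided: yes → false
  item category ∈ {apparel, electronics, furniture}: media is not in the set → false
  NOT item shows signs of use: no → true
  customer is a member: no → false
  receipt or order number provided: yes → true
Combine:
[1.1.2] false AND true = false
[1.1] true AND false = false
[1.2.1.3] true → true = true
[1.2.1] true AND true AND true = true
[1.2] NOT true = false
[1] false OR false = false
[2.1.1.2] false OR false = false
[2.1.1] true → false = false
[2.1] NOT false = true
[2.2.1.1] true → false = false
[2.2.1] NOT false = true
[2.2.2] false AND true = false
[2.2] true OR false = true
[2] true AND true = true
[root] exactly-one(false, true) = true
Overall: true → accepted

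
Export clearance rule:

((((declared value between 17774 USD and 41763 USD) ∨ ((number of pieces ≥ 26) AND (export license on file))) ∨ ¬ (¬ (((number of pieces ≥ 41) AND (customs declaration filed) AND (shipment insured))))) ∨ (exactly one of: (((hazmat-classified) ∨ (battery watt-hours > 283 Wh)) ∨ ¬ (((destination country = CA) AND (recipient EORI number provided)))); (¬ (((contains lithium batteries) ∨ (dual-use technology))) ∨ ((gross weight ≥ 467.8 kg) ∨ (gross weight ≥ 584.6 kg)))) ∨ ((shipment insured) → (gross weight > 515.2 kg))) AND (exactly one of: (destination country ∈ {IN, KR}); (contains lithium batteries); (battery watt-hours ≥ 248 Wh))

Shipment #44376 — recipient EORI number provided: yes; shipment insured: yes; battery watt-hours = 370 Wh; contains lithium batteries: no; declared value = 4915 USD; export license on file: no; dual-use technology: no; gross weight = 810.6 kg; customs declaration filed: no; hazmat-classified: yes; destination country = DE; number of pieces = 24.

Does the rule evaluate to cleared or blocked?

Cleared

Atomic conditions:
  declared value between 17774 USD and 41763 USD: 4915 in [17774, 41763] is false
  number of pieces ≥ 26: 24 ≥ 26 is false
  export license on file: no → false
  number of pieces ≥ 41: 24 ≥ 41 is false
  customs declaration filed: no → false
  shipment insured: yes → true
  hazmat-classified: yes → true
  battery watt-hours > 283 Wh: 370 > 283 is true
  destination country = CA: DE == CA is false
  recipient EORI number provided: yes → true
  contains lithium batteries: no → false
  dual-use technology: no → false
  gross weight ≥ 467.8 kg: 810.6 ≥ 467.8 is true
  gross weight ≥ 584.6 kg: 810.6 ≥ 584.6 is true
  gross weight > 515.2 kg: 810.6 > 515.2 is true
  destination country ∈ {IN, KR}: DE is not in the set → false
  battery watt-hours ≥ 248 Wh: 370 ≥ 248 is true
Combine:
[1.1.1.2] false AND false = false
[1.1.1] false OR false = false
[1.1.2.1.1] false AND false AND true = false
[1.1.2.1] NOT false = true
[1.1.2] NOT true = false
[1.1] false OR false = false
[1.2.1.1] true OR true = true
[1.2.1.2.1] false AND true = false
[1.2.1.2] NOT false = true
[1.2.1] true OR true = true
[1.2.2.1.1] false OR false = false
[1.2.2.1] NOT false = true
[1.2.2.2] true OR true = true
[1.2.2] true OR true = true
[1.2] exactly-one(true, true) = false
[1.3] true → true = true
[1] false OR false OR true = true
[2] exactly-one(false, false, true) = true
[root] true AND true = true
Overall: true → cleared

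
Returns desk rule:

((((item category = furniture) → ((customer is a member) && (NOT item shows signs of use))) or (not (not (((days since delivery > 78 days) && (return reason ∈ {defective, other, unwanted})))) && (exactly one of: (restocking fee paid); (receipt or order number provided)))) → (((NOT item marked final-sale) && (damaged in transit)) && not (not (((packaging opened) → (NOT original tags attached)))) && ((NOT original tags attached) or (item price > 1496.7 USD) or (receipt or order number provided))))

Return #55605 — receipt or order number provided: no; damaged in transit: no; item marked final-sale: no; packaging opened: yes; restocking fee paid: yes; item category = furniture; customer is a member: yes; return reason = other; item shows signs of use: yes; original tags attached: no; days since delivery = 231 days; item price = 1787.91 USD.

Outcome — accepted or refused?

Atomic conditions:
  item category = furniture: furniture == furniture is true
  customer is a member: yes → true
  NOT item shows signs of use: yes → false
  days since delivery > 78 days: 231 > 78 is true
  return reason ∈ {defective, other, unwanted}: other is in the set → true
  restocking fee paid: yes → true
  receipt or order number provided: no → false
  NOT item marked final-sale: no → true
  damaged in transit: no → false
  packaging opened: yes → true
  NOT original tags attached: no → true
  item price > 1496.7 USD: 1787.91 > 1496.7 is true
Combine:
[1.1.2] true AND false = false
[1.1] true → false = false
[1.2.1.1.1] true AND true = true
[1.2.1.1] NOT true = false
[1.2.1] NOT false = true
[1.2.2] exactly-one(true, false) = true
[1.2] true AND true = true
[1] false OR true = true
[2.1] true AND false = false
[2.2.1.1] true → true = true
[2.2.1] NOT true = false
[2.2] NOT false = true
[2.3] true OR true OR false = true
[2] false AND true AND true = false
[root] true → false = false
Overall: false → refused

Refused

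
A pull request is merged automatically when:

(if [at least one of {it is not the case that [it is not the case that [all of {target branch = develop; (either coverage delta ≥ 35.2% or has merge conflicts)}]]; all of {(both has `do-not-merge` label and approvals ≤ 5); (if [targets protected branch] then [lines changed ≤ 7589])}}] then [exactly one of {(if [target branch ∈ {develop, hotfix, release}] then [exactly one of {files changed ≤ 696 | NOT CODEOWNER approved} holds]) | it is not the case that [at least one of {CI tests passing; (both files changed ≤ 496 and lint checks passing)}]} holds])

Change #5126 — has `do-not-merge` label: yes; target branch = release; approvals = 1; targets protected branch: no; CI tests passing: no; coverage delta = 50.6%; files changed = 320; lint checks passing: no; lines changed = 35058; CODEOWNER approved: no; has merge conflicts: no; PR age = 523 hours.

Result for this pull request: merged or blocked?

Atomic conditions:
  target branch = develop: release == develop is false
  coverage delta ≥ 35.2%: 50.6 ≥ 35.2 is true
  has merge conflicts: no → false
  has `do-not-merge` label: yes → true
  approvals ≤ 5: 1 ≤ 5 is true
  targets protected branch: no → false
  lines changed ≤ 7589: 35058 ≤ 7589 is false
  target branch ∈ {develop, hotfix, release}: release is in the set → true
  files changed ≤ 696: 320 ≤ 696 is true
  NOT CODEOWNER approved: no → true
  CI tests passing: no → false
  files changed ≤ 496: 320 ≤ 496 is true
  lint checks passing: no → false
Combine:
[1.1.1.1.2] true OR false = true
[1.1.1.1] false AND true = false
[1.1.1] NOT false = true
[1.1] NOT true = false
[1.2.1] true AND true = true
[1.2.2] false → false (antecedent false ⇒ implication holds) = true
[1.2] true AND true = true
[1] false OR true = true
[2.1.2] exactly-one(true, true) = false
[2.1] true → false = false
[2.2.1.2] true AND false = false
[2.2.1] false OR false = false
[2.2] NOT false = true
[2] exactly-one(false, true) = true
[root] true → true = true
Overall: true → merged

Merged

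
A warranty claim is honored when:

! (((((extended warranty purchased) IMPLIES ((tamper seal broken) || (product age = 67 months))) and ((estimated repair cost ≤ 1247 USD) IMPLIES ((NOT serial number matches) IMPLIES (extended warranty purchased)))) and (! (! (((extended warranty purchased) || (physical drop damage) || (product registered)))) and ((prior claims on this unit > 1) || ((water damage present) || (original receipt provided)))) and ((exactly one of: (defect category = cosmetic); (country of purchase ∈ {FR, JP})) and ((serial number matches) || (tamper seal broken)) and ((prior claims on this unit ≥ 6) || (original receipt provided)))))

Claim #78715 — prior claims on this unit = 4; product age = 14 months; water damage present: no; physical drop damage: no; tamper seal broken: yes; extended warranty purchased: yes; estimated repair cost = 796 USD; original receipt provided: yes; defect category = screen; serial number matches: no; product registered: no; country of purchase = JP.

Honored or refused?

Atomic conditions:
  extended warranty purchased: yes → true
  tamper seal broken: yes → true
  product age = 67 months: 14 == 67 is false
  estimated repair cost ≤ 1247 USD: 796 ≤ 1247 is true
  NOT serial number matches: no → true
  physical drop damage: no → false
  product registered: no → false
  prior claims on this unit > 1: 4 > 1 is true
  water damage present: no → false
  original receipt provided: yes → true
  defect category = cosmetic: screen == cosmetic is false
  country of purchase ∈ {FR, JP}: JP is in the set → true
  serial number matches: no → false
  prior claims on this unit ≥ 6: 4 ≥ 6 is false
Combine:
[1.1.1.2] true OR false = true
[1.1.1] true → true = true
[1.1.2.2] true → true = true
[1.1.2] true → true = true
[1.1] true AND true = true
[1.2.1.1.1] true OR false OR false = true
[1.2.1.1] NOT true = false
[1.2.1] NOT false = true
[1.2.2.2] false OR true = true
[1.2.2] true OR true = true
[1.2] true AND true = true
[1.3.1] exactly-one(false, true) = true
[1.3.2] false OR true = true
[1.3.3] false OR true = true
[1.3] true AND true AND true = true
[1] true AND true AND true = true
[root] NOT true = false
Overall: false → refused

Refused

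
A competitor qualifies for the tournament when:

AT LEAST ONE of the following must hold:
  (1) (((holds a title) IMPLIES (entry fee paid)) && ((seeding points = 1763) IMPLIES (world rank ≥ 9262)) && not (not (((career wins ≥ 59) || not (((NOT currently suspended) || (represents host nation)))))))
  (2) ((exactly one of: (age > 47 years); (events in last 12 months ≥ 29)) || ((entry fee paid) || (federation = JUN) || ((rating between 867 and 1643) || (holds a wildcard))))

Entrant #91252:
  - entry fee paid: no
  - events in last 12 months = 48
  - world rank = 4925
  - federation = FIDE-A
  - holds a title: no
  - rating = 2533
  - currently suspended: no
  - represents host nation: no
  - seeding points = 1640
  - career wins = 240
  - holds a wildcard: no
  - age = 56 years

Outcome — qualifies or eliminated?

Qualifies

Atomic conditions:
  holds a title: no → false
  entry fee paid: no → false
  seeding points = 1763: 1640 == 1763 is false
  world rank ≥ 9262: 4925 ≥ 9262 is false
  career wins ≥ 59: 240 ≥ 59 is true
  NOT currently suspended: no → true
  represents host nation: no → false
  age > 47 years: 56 > 47 is true
  events in last 12 months ≥ 29: 48 ≥ 29 is true
  federation = JUN: FIDE-A == JUN is false
  rating between 867 and 1643: 2533 in [867, 1643] is false
  holds a wildcard: no → false
Combine:
[1.1] false → false (antecedent false ⇒ implication holds) = true
[1.2] false → false (antecedent false ⇒ implication holds) = true
[1.3.1.1.2.1] true OR false = true
[1.3.1.1.2] NOT true = false
[1.3.1.1] true OR false = true
[1.3.1] NOT true = false
[1.3] NOT false = true
[1] true AND true AND true = true
[2.1] exactly-one(true, true) = false
[2.2.3] false OR false = false
[2.2] false OR false OR false = false
[2] false OR false = false
[root] true OR false = true
Overall: true → qualifies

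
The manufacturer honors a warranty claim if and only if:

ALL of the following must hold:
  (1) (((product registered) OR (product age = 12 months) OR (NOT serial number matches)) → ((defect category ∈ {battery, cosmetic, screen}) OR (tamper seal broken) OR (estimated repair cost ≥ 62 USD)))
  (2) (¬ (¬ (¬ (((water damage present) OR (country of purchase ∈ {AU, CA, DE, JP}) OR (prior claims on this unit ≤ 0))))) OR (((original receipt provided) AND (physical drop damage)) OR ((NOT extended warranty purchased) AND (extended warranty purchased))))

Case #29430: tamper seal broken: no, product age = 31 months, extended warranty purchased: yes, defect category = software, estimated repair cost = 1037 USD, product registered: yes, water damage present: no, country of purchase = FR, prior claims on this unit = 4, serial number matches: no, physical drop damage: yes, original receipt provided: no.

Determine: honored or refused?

Atomic conditions:
  product registered: yes → true
  product age = 12 months: 31 == 12 is false
  NOT serial number matches: no → true
  defect category ∈ {battery, cosmetic, screen}: software is not in the set → false
  tamper seal broken: no → false
  estimated repair cost ≥ 62 USD: 1037 ≥ 62 is true
  water damage present: no → false
  country of purchase ∈ {AU, CA, DE, JP}: FR is not in the set → false
  prior claims on this unit ≤ 0: 4 ≤ 0 is false
  original receipt provided: no → false
  physical drop damage: yes → true
  NOT extended warranty purchased: yes → false
  extended warranty purchased: yes → true
Combine:
[1.1] true OR false OR true = true
[1.2] false OR false OR true = true
[1] true → true = true
[2.1.1.1.1] false OR false OR false = false
[2.1.1.1] NOT false = true
[2.1.1] NOT true = false
[2.1] NOT false = true
[2.2.1] false AND true = false
[2.2.2] false AND true = false
[2.2] false OR false = false
[2] true OR false = true
[root] true AND true = true
Overall: true → honored

Honored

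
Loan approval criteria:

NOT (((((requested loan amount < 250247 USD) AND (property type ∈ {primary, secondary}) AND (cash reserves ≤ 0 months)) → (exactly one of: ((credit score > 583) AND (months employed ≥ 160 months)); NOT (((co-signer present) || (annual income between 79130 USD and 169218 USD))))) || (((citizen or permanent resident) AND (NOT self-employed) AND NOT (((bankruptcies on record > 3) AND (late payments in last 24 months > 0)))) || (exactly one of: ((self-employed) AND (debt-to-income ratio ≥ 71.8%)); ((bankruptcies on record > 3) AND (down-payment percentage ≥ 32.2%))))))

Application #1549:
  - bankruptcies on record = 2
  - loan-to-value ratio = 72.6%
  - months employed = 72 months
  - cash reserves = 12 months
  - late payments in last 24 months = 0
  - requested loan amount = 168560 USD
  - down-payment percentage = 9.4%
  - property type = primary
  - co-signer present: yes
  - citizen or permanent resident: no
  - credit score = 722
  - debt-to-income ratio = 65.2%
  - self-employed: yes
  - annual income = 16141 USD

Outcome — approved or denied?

Atomic conditions:
  requested loan amount < 250247 USD: 168560 < 250247 is true
  property type ∈ {primary, secondary}: primary is in the set → true
  cash reserves ≤ 0 months: 12 ≤ 0 is false
  credit score > 583: 722 > 583 is true
  months employed ≥ 160 months: 72 ≥ 160 is false
  co-signer present: yes → true
  annual income between 79130 USD and 169218 USD: 16141 in [79130, 169218] is false
  citizen or permanent resident: no → false
  NOT self-employed: yes → false
  bankruptcies on record > 3: 2 > 3 is false
  late payments in last 24 months > 0: 0 > 0 is false
  self-employed: yes → true
  debt-to-income ratio ≥ 71.8%: 65.2 ≥ 71.8 is false
  down-payment percentage ≥ 32.2%: 9.4 ≥ 32.2 is false
Combine:
[1.1.1] true AND true AND false = false
[1.1.2.1] true AND false = false
[1.1.2.2.1] true OR false = true
[1.1.2.2] NOT true = false
[1.1.2] exactly-one(false, false) = false
[1.1] false → false (antecedent false ⇒ implication holds) = true
[1.2.1.3.1] false AND false = false
[1.2.1.3] NOT false = true
[1.2.1] false AND false AND true = false
[1.2.2.1] true AND false = false
[1.2.2.2] false AND false = false
[1.2.2] exactly-one(false, false) = false
[1.2] false OR false = false
[1] true OR false = true
[root] NOT true = false
Overall: false → denied

Denied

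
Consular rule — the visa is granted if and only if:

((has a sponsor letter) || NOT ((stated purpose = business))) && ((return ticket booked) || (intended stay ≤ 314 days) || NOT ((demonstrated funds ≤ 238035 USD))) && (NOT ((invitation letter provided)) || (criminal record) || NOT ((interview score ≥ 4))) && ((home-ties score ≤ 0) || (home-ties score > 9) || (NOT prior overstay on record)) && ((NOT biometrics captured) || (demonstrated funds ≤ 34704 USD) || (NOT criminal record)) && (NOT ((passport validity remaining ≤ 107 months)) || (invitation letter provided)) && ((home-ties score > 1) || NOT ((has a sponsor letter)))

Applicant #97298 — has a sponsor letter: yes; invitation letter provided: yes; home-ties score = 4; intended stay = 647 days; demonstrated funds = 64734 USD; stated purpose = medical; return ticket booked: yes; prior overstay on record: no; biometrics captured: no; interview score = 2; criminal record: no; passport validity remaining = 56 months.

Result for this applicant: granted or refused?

Granted

Atomic conditions:
  has a sponsor letter: yes → true
  stated purpose = business: medical == business is false
  return ticket booked: yes → true
  intended stay ≤ 314 days: 647 ≤ 314 is false
  demonstrated funds ≤ 238035 USD: 64734 ≤ 238035 is true
  invitation letter provided: yes → true
  criminal record: no → false
  interview score ≥ 4: 2 ≥ 4 is false
  home-ties score ≤ 0: 4 ≤ 0 is false
  home-ties score > 9: 4 > 9 is false
  NOT prior overstay on record: no → true
  NOT biometrics captured: no → true
  demonstrated funds ≤ 34704 USD: 64734 ≤ 34704 is false
  NOT criminal record: no → true
  passport validity remaining ≤ 107 months: 56 ≤ 107 is true
  home-ties score > 1: 4 > 1 is true
Combine:
[1.2] NOT false = true
[1] true OR true = true
[2.3] NOT true = false
[2] true OR false OR false = true
[3.1] NOT true = false
[3.3] NOT false = true
[3] false OR false OR true = true
[4] false OR false OR true = true
[5] true OR false OR true = true
[6.1] NOT true = false
[6] false OR true = true
[7.2] NOT true = false
[7] true OR false = true
[root] true AND true AND true AND true AND true AND true AND true = true
Overall: true → granted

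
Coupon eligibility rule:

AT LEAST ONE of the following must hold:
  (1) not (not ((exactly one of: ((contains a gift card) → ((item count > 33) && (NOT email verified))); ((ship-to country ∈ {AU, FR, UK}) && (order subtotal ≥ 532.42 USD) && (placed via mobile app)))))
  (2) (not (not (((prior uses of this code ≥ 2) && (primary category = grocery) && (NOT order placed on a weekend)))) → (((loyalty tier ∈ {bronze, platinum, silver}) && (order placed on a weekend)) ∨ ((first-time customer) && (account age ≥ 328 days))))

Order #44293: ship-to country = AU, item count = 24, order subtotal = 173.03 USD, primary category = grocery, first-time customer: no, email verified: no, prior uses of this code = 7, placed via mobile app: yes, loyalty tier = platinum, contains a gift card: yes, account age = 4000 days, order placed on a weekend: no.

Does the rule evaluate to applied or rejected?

Atomic conditions:
  contains a gift card: yes → true
  item count > 33: 24 > 33 is false
  NOT email verified: no → true
  ship-to country ∈ {AU, FR, UK}: AU is in the set → true
  order subtotal ≥ 532.42 USD: 173.03 ≥ 532.42 is false
  placed via mobile app: yes → true
  prior uses of this code ≥ 2: 7 ≥ 2 is true
  primary category = grocery: grocery == grocery is true
  NOT order placed on a weekend: no → true
  loyalty tier ∈ {bronze, platinum, silver}: platinum is in the set → true
  order placed on a weekend: no → false
  first-time customer: no → false
  account age ≥ 328 days: 4000 ≥ 328 is true
Combine:
[1.1.1.1.2] false AND true = false
[1.1.1.1] true → false = false
[1.1.1.2] true AND false AND true = false
[1.1.1] exactly-one(false, false) = false
[1.1] NOT false = true
[1] NOT true = false
[2.1.1.1] true AND true AND true = true
[2.1.1] NOT true = false
[2.1] NOT false = true
[2.2.1] true AND false = false
[2.2.2] false AND true = false
[2.2] false OR false = false
[2] true → false = false
[root] false OR false = false
Overall: false → rejected

Rejected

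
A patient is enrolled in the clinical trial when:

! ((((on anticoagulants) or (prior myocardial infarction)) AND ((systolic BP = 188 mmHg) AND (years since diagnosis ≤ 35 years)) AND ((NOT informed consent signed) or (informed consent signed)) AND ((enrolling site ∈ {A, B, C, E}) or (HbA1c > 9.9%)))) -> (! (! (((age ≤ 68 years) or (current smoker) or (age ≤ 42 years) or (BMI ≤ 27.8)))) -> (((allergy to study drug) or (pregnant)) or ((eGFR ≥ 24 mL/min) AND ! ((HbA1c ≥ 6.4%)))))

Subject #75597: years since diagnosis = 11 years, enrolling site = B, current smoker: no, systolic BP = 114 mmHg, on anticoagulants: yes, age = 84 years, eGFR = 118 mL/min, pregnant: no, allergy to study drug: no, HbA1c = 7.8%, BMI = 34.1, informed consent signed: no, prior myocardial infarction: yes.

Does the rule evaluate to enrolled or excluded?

Enrolled

Atomic conditions:
  on anticoagulants: yes → true
  prior myocardial infarction: yes → true
  systolic BP = 188 mmHg: 114 == 188 is false
  years since diagnosis ≤ 35 years: 11 ≤ 35 is true
  NOT informed consent signed: no → true
  informed consent signed: no → false
  enrolling site ∈ {A, B, C, E}: B is in the set → true
  HbA1c > 9.9%: 7.8 > 9.9 is false
  age ≤ 68 years: 84 ≤ 68 is false
  current smoker: no → false
  age ≤ 42 years: 84 ≤ 42 is false
  BMI ≤ 27.8: 34.1 ≤ 27.8 is false
  allergy to study drug: no → false
  pregnant: no → false
  eGFR ≥ 24 mL/min: 118 ≥ 24 is true
  HbA1c ≥ 6.4%: 7.8 ≥ 6.4 is true
Combine:
[1.1.1] true OR true = true
[1.1.2] false AND true = false
[1.1.3] true OR false = true
[1.1.4] true OR false = true
[1.1] true AND false AND true AND true = false
[1] NOT false = true
[2.1.1.1] false OR false OR false OR false = false
[2.1.1] NOT false = true
[2.1] NOT true = false
[2.2.1] false OR false = false
[2.2.2.2] NOT true = false
[2.2.2] true AND false = false
[2.2] false OR false = false
[2] false → false (antecedent false ⇒ implication holds) = true
[root] true → true = true
Overall: true → enrolled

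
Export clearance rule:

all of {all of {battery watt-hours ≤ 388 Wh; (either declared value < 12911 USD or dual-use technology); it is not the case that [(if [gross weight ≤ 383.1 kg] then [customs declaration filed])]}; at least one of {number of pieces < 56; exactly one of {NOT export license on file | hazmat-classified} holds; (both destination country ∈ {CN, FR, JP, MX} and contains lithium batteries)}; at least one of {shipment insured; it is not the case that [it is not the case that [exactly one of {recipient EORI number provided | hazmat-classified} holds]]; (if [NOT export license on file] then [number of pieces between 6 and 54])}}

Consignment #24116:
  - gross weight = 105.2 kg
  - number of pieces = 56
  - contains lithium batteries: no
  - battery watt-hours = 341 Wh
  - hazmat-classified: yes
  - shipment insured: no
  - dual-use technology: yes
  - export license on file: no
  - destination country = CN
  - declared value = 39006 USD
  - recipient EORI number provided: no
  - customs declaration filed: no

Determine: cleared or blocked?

Atomic conditions:
  battery watt-hours ≤ 388 Wh: 341 ≤ 388 is true
  declared value < 12911 USD: 39006 < 12911 is false
  dual-use technology: yes → true
  gross weight ≤ 383.1 kg: 105.2 ≤ 383.1 is true
  customs declaration filed: no → false
  number of pieces < 56: 56 < 56 is false
  NOT export license on file: no → true
  hazmat-classified: yes → true
  destination country ∈ {CN, FR, JP, MX}: CN is in the set → true
  contains lithium batteries: no → false
  shipment insured: no → false
  recipient EORI number provided: no → false
  number of pieces between 6 and 54: 56 in [6, 54] is false
Combine:
[1.2] false OR true = true
[1.3.1] true → false = false
[1.3] NOT false = true
[1] true AND true AND true = true
[2.2] exactly-one(true, true) = false
[2.3] true AND false = false
[2] false OR false OR false = false
[3.2.1.1] exactly-one(false, true) = true
[3.2.1] NOT true = false
[3.2] NOT false = true
[3.3] true → false = false
[3] false OR true OR false = true
[root] true AND false AND true = false
Overall: false → blocked

Blocked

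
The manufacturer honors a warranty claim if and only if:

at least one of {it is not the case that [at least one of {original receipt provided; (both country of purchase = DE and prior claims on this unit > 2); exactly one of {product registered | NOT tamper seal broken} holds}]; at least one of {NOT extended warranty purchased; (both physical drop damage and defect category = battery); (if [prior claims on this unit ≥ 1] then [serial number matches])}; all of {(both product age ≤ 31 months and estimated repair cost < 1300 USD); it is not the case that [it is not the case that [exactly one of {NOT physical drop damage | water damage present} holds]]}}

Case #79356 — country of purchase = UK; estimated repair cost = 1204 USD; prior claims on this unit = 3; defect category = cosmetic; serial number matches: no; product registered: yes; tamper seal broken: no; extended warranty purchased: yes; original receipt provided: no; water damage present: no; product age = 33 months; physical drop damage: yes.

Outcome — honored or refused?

Honored

Atomic conditions:
  original receipt provided: no → false
  country of purchase = DE: UK == DE is false
  prior claims on this unit > 2: 3 > 2 is true
  product registered: yes → true
  NOT tamper seal broken: no → true
  NOT extended warranty purchased: yes → false
  physical drop damage: yes → true
  defect category = battery: cosmetic == battery is false
  prior claims on this unit ≥ 1: 3 ≥ 1 is true
  serial number matches: no → false
  product age ≤ 31 months: 33 ≤ 31 is false
  estimated repair cost < 1300 USD: 1204 < 1300 is true
  NOT physical drop damage: yes → false
  water damage present: no → false
Combine:
[1.1.2] false AND true = false
[1.1.3] exactly-one(true, true) = false
[1.1] false OR false OR false = false
[1] NOT false = true
[2.2] true AND false = false
[2.3] true → false = false
[2] false OR false OR false = false
[3.1] false AND true = false
[3.2.1.1] exactly-one(false, false) = false
[3.2.1] NOT false = true
[3.2] NOT true = false
[3] false AND false = false
[root] true OR false OR false = true
Overall: true → honored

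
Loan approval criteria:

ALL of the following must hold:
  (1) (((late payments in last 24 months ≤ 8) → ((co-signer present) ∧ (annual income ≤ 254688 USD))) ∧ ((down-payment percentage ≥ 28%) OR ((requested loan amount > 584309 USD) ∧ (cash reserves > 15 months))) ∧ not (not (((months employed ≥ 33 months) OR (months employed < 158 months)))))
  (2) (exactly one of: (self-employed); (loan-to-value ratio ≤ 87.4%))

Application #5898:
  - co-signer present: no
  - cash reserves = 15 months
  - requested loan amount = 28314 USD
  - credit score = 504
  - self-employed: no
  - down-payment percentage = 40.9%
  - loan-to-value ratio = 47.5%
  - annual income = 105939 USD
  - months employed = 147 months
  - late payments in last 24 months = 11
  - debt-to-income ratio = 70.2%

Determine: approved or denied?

Approved

Atomic conditions:
  late payments in last 24 months ≤ 8: 11 ≤ 8 is false
  co-signer present: no → false
  annual income ≤ 254688 USD: 105939 ≤ 254688 is true
  down-payment percentage ≥ 28%: 40.9 ≥ 28 is true
  requested loan amount > 584309 USD: 28314 > 584309 is false
  cash reserves > 15 months: 15 > 15 is false
  months employed ≥ 33 months: 147 ≥ 33 is true
  months employed < 158 months: 147 < 158 is true
  self-employed: no → false
  loan-to-value ratio ≤ 87.4%: 47.5 ≤ 87.4 is true
Combine:
[1.1.2] false AND true = false
[1.1] false → false (antecedent false ⇒ implication holds) = true
[1.2.2] false AND false = false
[1.2] true OR false = true
[1.3.1.1] true OR true = true
[1.3.1] NOT true = false
[1.3] NOT false = true
[1] true AND true AND true = true
[2] exactly-one(false, true) = true
[root] true AND true = true
Overall: true → approved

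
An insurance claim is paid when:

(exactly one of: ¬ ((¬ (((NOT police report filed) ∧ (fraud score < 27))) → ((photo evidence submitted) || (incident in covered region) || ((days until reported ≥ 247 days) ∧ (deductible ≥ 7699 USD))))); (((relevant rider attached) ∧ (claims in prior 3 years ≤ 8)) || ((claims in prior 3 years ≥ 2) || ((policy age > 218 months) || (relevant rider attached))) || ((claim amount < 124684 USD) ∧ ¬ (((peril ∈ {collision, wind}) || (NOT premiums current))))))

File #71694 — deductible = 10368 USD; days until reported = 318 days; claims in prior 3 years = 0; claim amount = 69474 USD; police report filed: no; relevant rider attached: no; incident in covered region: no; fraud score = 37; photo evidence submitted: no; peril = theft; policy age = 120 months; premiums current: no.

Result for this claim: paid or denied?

Denied

Atomic conditions:
  NOT police report filed: no → true
  fraud score < 27: 37 < 27 is false
  photo evidence submitted: no → false
  incident in covered region: no → false
  days until reported ≥ 247 days: 318 ≥ 247 is true
  deductible ≥ 7699 USD: 10368 ≥ 7699 is true
  relevant rider attached: no → false
  claims in prior 3 years ≤ 8: 0 ≤ 8 is true
  claims in prior 3 years ≥ 2: 0 ≥ 2 is false
  policy age > 218 months: 120 > 218 is false
  claim amount < 124684 USD: 69474 < 124684 is true
  peril ∈ {collision, wind}: theft is not in the set → false
  NOT premiums current: no → true
Combine:
[1.1.1.1] true AND false = false
[1.1.1] NOT false = true
[1.1.2.3] true AND true = true
[1.1.2] false OR false OR true = true
[1.1] true → true = true
[1] NOT true = false
[2.1] false AND true = false
[2.2.2] false OR false = false
[2.2] false OR false = false
[2.3.2.1] false OR true = true
[2.3.2] NOT true = false
[2.3] true AND false = false
[2] false OR false OR false = false
[root] exactly-one(false, false) = false
Overall: false → denied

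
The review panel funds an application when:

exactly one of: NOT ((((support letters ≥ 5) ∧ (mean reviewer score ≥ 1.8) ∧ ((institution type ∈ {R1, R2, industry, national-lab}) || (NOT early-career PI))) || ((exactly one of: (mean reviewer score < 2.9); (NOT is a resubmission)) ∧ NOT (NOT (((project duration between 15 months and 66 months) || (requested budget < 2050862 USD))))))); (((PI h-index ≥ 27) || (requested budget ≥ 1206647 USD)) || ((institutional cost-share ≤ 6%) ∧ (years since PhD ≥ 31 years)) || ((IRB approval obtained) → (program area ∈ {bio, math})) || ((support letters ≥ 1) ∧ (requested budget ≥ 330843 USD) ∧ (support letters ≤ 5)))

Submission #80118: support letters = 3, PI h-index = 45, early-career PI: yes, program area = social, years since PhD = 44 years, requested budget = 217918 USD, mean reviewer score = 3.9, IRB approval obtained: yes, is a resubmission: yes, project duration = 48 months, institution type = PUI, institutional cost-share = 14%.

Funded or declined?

Atomic conditions:
  support letters ≥ 5: 3 ≥ 5 is false
  mean reviewer score ≥ 1.8: 3.9 ≥ 1.8 is true
  institution type ∈ {R1, R2, industry, national-lab}: PUI is not in the set → false
  NOT early-career PI: yes → false
  mean reviewer score < 2.9: 3.9 < 2.9 is false
  NOT is a resubmission: yes → false
  project duration between 15 months and 66 months: 48 in [15, 66] is true
  requested budget < 2050862 USD: 217918 < 2050862 is true
  PI h-index ≥ 27: 45 ≥ 27 is true
  requested budget ≥ 1206647 USD: 217918 ≥ 1206647 is false
  institutional cost-share ≤ 6%: 14 ≤ 6 is false
  years since PhD ≥ 31 years: 44 ≥ 31 is true
  IRB approval obtained: yes → true
  program area ∈ {bio, math}: social is not in the set → false
  support letters ≥ 1: 3 ≥ 1 is true
  requested budget ≥ 330843 USD: 217918 ≥ 330843 is false
  support letters ≤ 5: 3 ≤ 5 is true
Combine:
[1.1.1.3] false OR false = false
[1.1.1] false AND true AND false = false
[1.1.2.1] exactly-one(false, false) = false
[1.1.2.2.1.1] true OR true = true
[1.1.2.2.1] NOT true = false
[1.1.2.2] NOT false = true
[1.1.2] false AND true = false
[1.1] false OR false = false
[1] NOT false = true
[2.1] true OR false = true
[2.2] false AND true = false
[2.3] true → false = false
[2.4] true AND false AND true = false
[2] true OR false OR false OR false = true
[root] exactly-one(true, true) = false
Overall: false → declined

Declined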